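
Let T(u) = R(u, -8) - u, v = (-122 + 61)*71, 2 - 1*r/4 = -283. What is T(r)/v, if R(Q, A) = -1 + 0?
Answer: 1141/4331 ≈ 0.26345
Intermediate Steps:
r = 1140 (r = 8 - 4*(-283) = 8 + 1132 = 1140)
R(Q, A) = -1
v = -4331 (v = -61*71 = -4331)
T(u) = -1 - u
T(r)/v = (-1 - 1*1140)/(-4331) = (-1 - 1140)*(-1/4331) = -1141*(-1/4331) = 1141/4331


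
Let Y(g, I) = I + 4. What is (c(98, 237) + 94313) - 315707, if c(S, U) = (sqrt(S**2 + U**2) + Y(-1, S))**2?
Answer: -145217 + 204*sqrt(65773) ≈ -92899.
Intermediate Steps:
Y(g, I) = 4 + I
c(S, U) = (4 + S + sqrt(S**2 + U**2))**2 (c(S, U) = (sqrt(S**2 + U**2) + (4 + S))**2 = (4 + S + sqrt(S**2 + U**2))**2)
(c(98, 237) + 94313) - 315707 = ((4 + 98 + sqrt(98**2 + 237**2))**2 + 94313) - 315707 = ((4 + 98 + sqrt(9604 + 56169))**2 + 94313) - 315707 = ((4 + 98 + sqrt(65773))**2 + 94313) - 315707 = ((102 + sqrt(65773))**2 + 94313) - 315707 = (94313 + (102 + sqrt(65773))**2) - 315707 = -221394 + (102 + sqrt(65773))**2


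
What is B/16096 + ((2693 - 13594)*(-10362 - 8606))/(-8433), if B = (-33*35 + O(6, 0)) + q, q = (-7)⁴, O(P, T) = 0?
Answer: -1664081058305/67868784 ≈ -24519.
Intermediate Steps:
q = 2401
B = 1246 (B = (-33*35 + 0) + 2401 = (-1155 + 0) + 2401 = -1155 + 2401 = 1246)
B/16096 + ((2693 - 13594)*(-10362 - 8606))/(-8433) = 1246/16096 + ((2693 - 13594)*(-10362 - 8606))/(-8433) = 1246*(1/16096) - 10901*(-18968)*(-1/8433) = 623/8048 + 206770168*(-1/8433) = 623/8048 - 206770168/8433 = -1664081058305/67868784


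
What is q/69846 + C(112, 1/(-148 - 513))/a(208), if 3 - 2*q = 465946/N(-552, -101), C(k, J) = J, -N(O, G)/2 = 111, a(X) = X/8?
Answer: 499261388/33310360629 ≈ 0.014988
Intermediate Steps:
a(X) = X/8 (a(X) = X*(1/8) = X/8)
N(O, G) = -222 (N(O, G) = -2*111 = -222)
q = 116653/111 (q = 3/2 - 232973/(-222) = 3/2 - 232973*(-1)/222 = 3/2 - 1/2*(-232973/111) = 3/2 + 232973/222 = 116653/111 ≈ 1050.9)
q/69846 + C(112, 1/(-148 - 513))/a(208) = (116653/111)/69846 + 1/((-148 - 513)*(((1/8)*208))) = (116653/111)*(1/69846) + 1/(-661*26) = 116653/7752906 - 1/661*1/26 = 116653/7752906 - 1/17186 = 499261388/33310360629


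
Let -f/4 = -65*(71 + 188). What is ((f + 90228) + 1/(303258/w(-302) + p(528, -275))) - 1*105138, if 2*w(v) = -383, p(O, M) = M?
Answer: 37321823247/711841 ≈ 52430.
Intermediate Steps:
w(v) = -383/2 (w(v) = (½)*(-383) = -383/2)
f = 67340 (f = -(-260)*(71 + 188) = -(-260)*259 = -4*(-16835) = 67340)
((f + 90228) + 1/(303258/w(-302) + p(528, -275))) - 1*105138 = ((67340 + 90228) + 1/(303258/(-383/2) - 275)) - 1*105138 = (157568 + 1/(303258*(-2/383) - 275)) - 105138 = (157568 + 1/(-606516/383 - 275)) - 105138 = (157568 + 1/(-711841/383)) - 105138 = (157568 - 383/711841) - 105138 = 112163362305/711841 - 105138 = 37321823247/711841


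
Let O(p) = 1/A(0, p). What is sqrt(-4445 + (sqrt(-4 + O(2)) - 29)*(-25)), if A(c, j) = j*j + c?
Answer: sqrt(-14880 - 50*I*sqrt(15))/2 ≈ 0.39687 - 60.993*I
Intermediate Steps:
A(c, j) = c + j**2 (A(c, j) = j**2 + c = c + j**2)
O(p) = p**(-2) (O(p) = 1/(0 + p**2) = 1/p**2 = p**(-2))
sqrt(-4445 + (sqrt(-4 + O(2)) - 29)*(-25)) = sqrt(-4445 + (sqrt(-4 + 2**(-2)) - 29)*(-25)) = sqrt(-4445 + (sqrt(-4 + 1/4) - 29)*(-25)) = sqrt(-4445 + (sqrt(-15/4) - 29)*(-25)) = sqrt(-4445 + (I*sqrt(15)/2 - 29)*(-25)) = sqrt(-4445 + (-29 + I*sqrt(15)/2)*(-25)) = sqrt(-4445 + (725 - 25*I*sqrt(15)/2)) = sqrt(-3720 - 25*I*sqrt(15)/2)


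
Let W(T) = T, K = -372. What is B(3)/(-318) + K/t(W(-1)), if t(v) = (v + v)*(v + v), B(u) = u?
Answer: -9859/106 ≈ -93.009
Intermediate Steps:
t(v) = 4*v² (t(v) = (2*v)*(2*v) = 4*v²)
B(3)/(-318) + K/t(W(-1)) = 3/(-318) - 372/(4*(-1)²) = 3*(-1/318) - 372/(4*1) = -1/106 - 372/4 = -1/106 - 372*¼ = -1/106 - 93 = -9859/106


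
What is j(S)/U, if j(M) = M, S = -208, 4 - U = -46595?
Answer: -208/46599 ≈ -0.0044636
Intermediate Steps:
U = 46599 (U = 4 - 1*(-46595) = 4 + 46595 = 46599)
j(S)/U = -208/46599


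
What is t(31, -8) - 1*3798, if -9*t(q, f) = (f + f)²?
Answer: -34438/9 ≈ -3826.4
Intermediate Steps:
t(q, f) = -4*f²/9 (t(q, f) = -(f + f)²/9 = -4*f²/9)
t(31, -8) - 1*3798 = -4/9*(-8)² - 1*3798 = -4/9*64 - 3798 = -256/9 - 3798 = -34438/9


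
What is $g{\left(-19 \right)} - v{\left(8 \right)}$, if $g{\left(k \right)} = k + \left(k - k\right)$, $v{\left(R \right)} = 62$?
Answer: $-81$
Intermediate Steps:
$g{\left(k \right)} = k$ ($g{\left(k \right)} = k + 0 = k$)
$g{\left(-19 \right)} - v{\left(8 \right)} = -19 - 62 = -81$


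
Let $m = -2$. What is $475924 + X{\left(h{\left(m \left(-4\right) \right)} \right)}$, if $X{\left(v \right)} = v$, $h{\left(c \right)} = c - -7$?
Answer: $475939$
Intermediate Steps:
$h{\left(c \right)} = 7 + c$ ($h{\left(c \right)} = c + 7 = 7 + c$)
$475924 + X{\left(h{\left(m \left(-4\right) \right)} \right)} = 475924 + \left(7 - -8\right) = 475924 + \left(7 + 8\right) = 475924 + 15 = 475939$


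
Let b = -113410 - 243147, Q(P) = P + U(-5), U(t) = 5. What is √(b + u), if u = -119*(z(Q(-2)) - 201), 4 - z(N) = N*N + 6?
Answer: I*√331329 ≈ 575.61*I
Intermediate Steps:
Q(P) = 5 + P (Q(P) = P + 5 = 5 + P)
z(N) = -2 - N² (z(N) = 4 - (N*N + 6) = 4 - (N² + 6) = 4 - (6 + N²) = 4 + (-6 - N²) = -2 - N²)
b = -356557
u = 25228 (u = -119*((-2 - (5 - 2)²) - 201) = -119*((-2 - 1*3²) - 201) = -119*((-2 - 1*9) - 201) = -119*((-2 - 9) - 201) = -119*(-11 - 201) = -119*(-212) = 25228)
√(b + u) = √(-356557 + 25228) = √(-331329) = I*√331329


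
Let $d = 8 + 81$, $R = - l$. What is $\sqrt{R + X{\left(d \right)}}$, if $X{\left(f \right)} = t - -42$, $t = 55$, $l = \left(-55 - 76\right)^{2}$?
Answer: $6 i \sqrt{474} \approx 130.63 i$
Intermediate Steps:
$l = 17161$ ($l = \left(-131\right)^{2} = 17161$)
$R = -17161$ ($R = \left(-1\right) 17161 = -17161$)
$d = 89$
$X{\left(f \right)} = 97$ ($X{\left(f \right)} = 55 - -42 = 55 + 42 = 97$)
$\sqrt{R + X{\left(d \right)}} = \sqrt{-17161 + 97} = \sqrt{-17064} = 6 i \sqrt{474}$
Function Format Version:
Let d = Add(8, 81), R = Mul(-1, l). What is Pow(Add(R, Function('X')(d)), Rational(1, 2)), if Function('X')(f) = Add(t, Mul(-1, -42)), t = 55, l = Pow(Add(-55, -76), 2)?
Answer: Mul(6, I, Pow(474, Rational(1, 2))) ≈ Mul(130.63, I)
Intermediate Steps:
l = 17161 (l = Pow(-131, 2) = 17161)
R = -17161 (R = Mul(-1, 17161) = -17161)
d = 89
Function('X')(f) = 97 (Function('X')(f) = Add(55, Mul(-1, -42)) = Add(55, 42) = 97)
Pow(Add(R, Function('X')(d)), Rational(1, 2)) = Pow(Add(-17161, 97), Rational(1, 2)) = Pow(-17064, Rational(1, 2)) = Mul(6, I, Pow(474, Rational(1, 2)))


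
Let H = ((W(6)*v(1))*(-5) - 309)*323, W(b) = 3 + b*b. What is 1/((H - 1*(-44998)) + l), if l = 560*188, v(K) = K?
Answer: -1/12514 ≈ -7.9911e-5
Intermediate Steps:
W(b) = 3 + b**2
l = 105280
H = -162792 (H = (((3 + 6**2)*1)*(-5) - 309)*323 = (((3 + 36)*1)*(-5) - 309)*323 = ((39*1)*(-5) - 309)*323 = (39*(-5) - 309)*323 = (-195 - 309)*323 = -504*323 = -162792)
1/((H - 1*(-44998)) + l) = 1/((-162792 - 1*(-44998)) + 105280) = 1/((-162792 + 44998) + 105280) = 1/(-117794 + 105280) = 1/(-12514) = -1/12514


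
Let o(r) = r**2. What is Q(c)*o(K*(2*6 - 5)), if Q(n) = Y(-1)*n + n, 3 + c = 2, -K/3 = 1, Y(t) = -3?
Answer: 882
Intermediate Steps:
K = -3 (K = -3*1 = -3)
c = -1 (c = -3 + 2 = -1)
Q(n) = -2*n (Q(n) = -3*n + n = -2*n)
Q(c)*o(K*(2*6 - 5)) = (-2*(-1))*(-3*(2*6 - 5))**2 = 2*(-3*(12 - 5))**2 = 2*(-3*7)**2 = 2*(-21)**2 = 2*441 = 882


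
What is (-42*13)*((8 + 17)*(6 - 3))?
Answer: -40950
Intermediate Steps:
(-42*13)*((8 + 17)*(6 - 3)) = -13650*3 = -546*75 = -40950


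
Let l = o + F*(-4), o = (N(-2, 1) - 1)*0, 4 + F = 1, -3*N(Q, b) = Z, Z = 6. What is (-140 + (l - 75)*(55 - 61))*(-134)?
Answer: -31892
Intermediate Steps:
N(Q, b) = -2 (N(Q, b) = -1/3*6 = -2)
F = -3 (F = -4 + 1 = -3)
o = 0 (o = (-2 - 1)*0 = -3*0 = 0)
l = 12 (l = 0 - 3*(-4) = 0 + 12 = 12)
(-140 + (l - 75)*(55 - 61))*(-134) = (-140 + (12 - 75)*(55 - 61))*(-134) = (-140 - 63*(-6))*(-134) = (-140 + 378)*(-134) = 238*(-134) = -31892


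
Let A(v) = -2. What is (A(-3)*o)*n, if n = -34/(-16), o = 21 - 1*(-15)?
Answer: -153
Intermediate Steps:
o = 36 (o = 21 + 15 = 36)
n = 17/8 (n = -34*(-1/16) = 17/8 ≈ 2.1250)
(A(-3)*o)*n = -2*36*(17/8) = -72*17/8 = -153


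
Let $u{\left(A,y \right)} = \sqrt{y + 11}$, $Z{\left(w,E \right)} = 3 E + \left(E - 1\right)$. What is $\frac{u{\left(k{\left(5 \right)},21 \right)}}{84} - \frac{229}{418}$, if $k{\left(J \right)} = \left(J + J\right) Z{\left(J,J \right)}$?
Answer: $- \frac{229}{418} + \frac{\sqrt{2}}{21} \approx -0.4805$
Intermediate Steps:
$Z{\left(w,E \right)} = -1 + 4 E$ ($Z{\left(w,E \right)} = 3 E + \left(E - 1\right) = 3 E + \left(-1 + E\right) = -1 + 4 E$)
$k{\left(J \right)} = 2 J \left(-1 + 4 J\right)$ ($k{\left(J \right)} = \left(J + J\right) \left(-1 + 4 J\right) = 2 J \left(-1 + 4 J\right)$)
$u{\left(A,y \right)} = \sqrt{11 + y}$
$\frac{u{\left(k{\left(5 \right)},21 \right)}}{84} - \frac{229}{418} = \frac{\sqrt{11 + 21}}{84} - \frac{229}{418} = \sqrt{32} \cdot \frac{1}{84} - \frac{229}{418} = 4 \sqrt{2} \cdot \frac{1}{84} - \frac{229}{418} = \frac{\sqrt{2}}{21} - \frac{229}{418} = - \frac{229}{418} + \frac{\sqrt{2}}{21}$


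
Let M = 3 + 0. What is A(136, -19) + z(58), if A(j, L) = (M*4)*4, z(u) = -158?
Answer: -110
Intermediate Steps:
M = 3
A(j, L) = 48 (A(j, L) = (3*4)*4 = 12*4 = 48)
A(136, -19) + z(58) = 48 - 158 = -110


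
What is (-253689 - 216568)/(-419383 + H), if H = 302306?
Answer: 470257/117077 ≈ 4.0166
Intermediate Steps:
(-253689 - 216568)/(-419383 + H) = (-253689 - 216568)/(-419383 + 302306) = -470257/(-117077) = -470257*(-1/117077) = 470257/117077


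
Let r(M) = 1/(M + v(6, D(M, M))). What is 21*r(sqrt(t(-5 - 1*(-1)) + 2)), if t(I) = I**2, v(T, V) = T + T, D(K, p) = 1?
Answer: 2 - sqrt(2)/2 ≈ 1.2929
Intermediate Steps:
v(T, V) = 2*T
r(M) = 1/(12 + M) (r(M) = 1/(M + 2*6) = 1/(M + 12) = 1/(12 + M))
21*r(sqrt(t(-5 - 1*(-1)) + 2)) = 21/(12 + sqrt((-5 - 1*(-1))**2 + 2)) = 21/(12 + sqrt((-5 + 1)**2 + 2)) = 21/(12 + sqrt((-4)**2 + 2)) = 21/(12 + sqrt(16 + 2)) = 21/(12 + sqrt(18)) = 21/(12 + 3*sqrt(2))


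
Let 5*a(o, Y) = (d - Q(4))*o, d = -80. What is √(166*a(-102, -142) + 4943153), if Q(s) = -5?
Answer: 59*√1493 ≈ 2279.7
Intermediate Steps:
a(o, Y) = -15*o (a(o, Y) = ((-80 - 1*(-5))*o)/5 = ((-80 + 5)*o)/5 = (-75*o)/5 = -15*o)
√(166*a(-102, -142) + 4943153) = √(166*(-15*(-102)) + 4943153) = √(166*1530 + 4943153) = √(253980 + 4943153) = √5197133 = 59*√1493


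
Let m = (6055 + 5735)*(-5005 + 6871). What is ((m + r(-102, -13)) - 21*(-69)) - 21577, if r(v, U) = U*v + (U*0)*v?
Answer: 21981338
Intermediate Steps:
r(v, U) = U*v (r(v, U) = U*v + 0*v = U*v + 0 = U*v)
m = 22000140 (m = 11790*1866 = 22000140)
((m + r(-102, -13)) - 21*(-69)) - 21577 = ((22000140 - 13*(-102)) - 21*(-69)) - 21577 = ((22000140 + 1326) + 1449) - 21577 = (22001466 + 1449) - 21577 = 22002915 - 21577 = 21981338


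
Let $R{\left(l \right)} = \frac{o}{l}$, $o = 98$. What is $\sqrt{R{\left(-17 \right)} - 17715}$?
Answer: $\frac{i \sqrt{5121301}}{17} \approx 133.12 i$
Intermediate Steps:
$R{\left(l \right)} = \frac{98}{l}$
$\sqrt{R{\left(-17 \right)} - 17715} = \sqrt{\frac{98}{-17} - 17715} = \sqrt{98 \left(- \frac{1}{17}\right) - 17715} = \sqrt{- \frac{98}{17} - 17715} = \sqrt{- \frac{301253}{17}} = \frac{i \sqrt{5121301}}{17}$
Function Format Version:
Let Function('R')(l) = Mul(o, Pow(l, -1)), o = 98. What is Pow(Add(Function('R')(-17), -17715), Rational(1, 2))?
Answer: Mul(Rational(1, 17), I, Pow(5121301, Rational(1, 2))) ≈ Mul(133.12, I)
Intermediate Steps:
Function('R')(l) = Mul(98, Pow(l, -1))
Pow(Add(Function('R')(-17), -17715), Rational(1, 2)) = Pow(Add(Mul(98, Pow(-17, -1)), -17715), Rational(1, 2)) = Pow(Add(Mul(98, Rational(-1, 17)), -17715), Rational(1, 2)) = Pow(Add(Rational(-98, 17), -17715), Rational(1, 2)) = Pow(Rational(-301253, 17), Rational(1, 2)) = Mul(Rational(1, 17), I, Pow(5121301, Rational(1, 2)))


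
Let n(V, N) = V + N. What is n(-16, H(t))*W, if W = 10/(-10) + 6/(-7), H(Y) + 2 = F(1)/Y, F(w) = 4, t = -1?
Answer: 286/7 ≈ 40.857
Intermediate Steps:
H(Y) = -2 + 4/Y
W = -13/7 (W = 10*(-⅒) + 6*(-⅐) = -1 - 6/7 = -13/7 ≈ -1.8571)
n(V, N) = N + V
n(-16, H(t))*W = ((-2 + 4/(-1)) - 16)*(-13/7) = ((-2 + 4*(-1)) - 16)*(-13/7) = ((-2 - 4) - 16)*(-13/7) = (-6 - 16)*(-13/7) = -22*(-13/7) = 286/7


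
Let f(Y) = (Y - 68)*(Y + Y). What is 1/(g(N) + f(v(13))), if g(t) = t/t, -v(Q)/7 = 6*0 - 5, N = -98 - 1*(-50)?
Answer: -1/2309 ≈ -0.00043309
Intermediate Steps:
N = -48 (N = -98 + 50 = -48)
v(Q) = 35 (v(Q) = -7*(6*0 - 5) = -7*(0 - 5) = -7*(-5) = 35)
g(t) = 1
f(Y) = 2*Y*(-68 + Y) (f(Y) = (-68 + Y)*(2*Y) = 2*Y*(-68 + Y))
1/(g(N) + f(v(13))) = 1/(1 + 2*35*(-68 + 35)) = 1/(1 + 2*35*(-33)) = 1/(1 - 2310) = 1/(-2309) = -1/2309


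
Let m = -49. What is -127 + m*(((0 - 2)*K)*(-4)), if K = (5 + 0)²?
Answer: -9927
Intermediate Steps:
K = 25 (K = 5² = 25)
-127 + m*(((0 - 2)*K)*(-4)) = -127 - 49*(0 - 2)*25*(-4) = -127 - 49*(-2*25)*(-4) = -127 - (-2450)*(-4) = -127 - 49*200 = -127 - 9800 = -9927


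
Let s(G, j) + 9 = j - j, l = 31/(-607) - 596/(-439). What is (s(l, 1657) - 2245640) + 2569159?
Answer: 323510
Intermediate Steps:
l = 348163/266473 (l = 31*(-1/607) - 596*(-1/439) = -31/607 + 596/439 = 348163/266473 ≈ 1.3066)
s(G, j) = -9 (s(G, j) = -9 + (j - j) = -9 + 0 = -9)
(s(l, 1657) - 2245640) + 2569159 = (-9 - 2245640) + 2569159 = -2245649 + 2569159 = 323510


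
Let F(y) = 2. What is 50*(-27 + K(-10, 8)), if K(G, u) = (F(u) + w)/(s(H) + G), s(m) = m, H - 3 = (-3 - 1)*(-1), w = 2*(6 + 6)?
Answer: -5350/3 ≈ -1783.3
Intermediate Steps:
w = 24 (w = 2*12 = 24)
H = 7 (H = 3 + (-3 - 1)*(-1) = 3 - 4*(-1) = 3 + 4 = 7)
K(G, u) = 26/(7 + G) (K(G, u) = (2 + 24)/(7 + G) = 26/(7 + G))
50*(-27 + K(-10, 8)) = 50*(-27 + 26/(7 - 10)) = 50*(-27 + 26/(-3)) = 50*(-27 + 26*(-⅓)) = 50*(-27 - 26/3) = 50*(-107/3) = -5350/3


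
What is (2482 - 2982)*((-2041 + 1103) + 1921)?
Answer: -491500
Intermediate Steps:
(2482 - 2982)*((-2041 + 1103) + 1921) = -500*(-938 + 1921) = -500*983 = -491500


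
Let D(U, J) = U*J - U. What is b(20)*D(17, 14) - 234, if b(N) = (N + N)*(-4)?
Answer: -35594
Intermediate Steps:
D(U, J) = -U + J*U (D(U, J) = J*U - U = -U + J*U)
b(N) = -8*N (b(N) = (2*N)*(-4) = -8*N)
b(20)*D(17, 14) - 234 = (-8*20)*(17*(-1 + 14)) - 234 = -2720*13 - 234 = -160*221 - 234 = -35360 - 234 = -35594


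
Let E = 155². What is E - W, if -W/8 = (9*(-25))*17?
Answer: -6575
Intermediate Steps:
E = 24025
W = 30600 (W = -8*9*(-25)*17 = -(-1800)*17 = -8*(-3825) = 30600)
E - W = 24025 - 1*30600 = 24025 - 30600 = -6575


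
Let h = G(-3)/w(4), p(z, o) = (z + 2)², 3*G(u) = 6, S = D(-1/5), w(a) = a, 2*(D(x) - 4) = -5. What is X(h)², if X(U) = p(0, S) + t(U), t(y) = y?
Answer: 81/4 ≈ 20.250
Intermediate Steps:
D(x) = 3/2 (D(x) = 4 + (½)*(-5) = 4 - 5/2 = 3/2)
S = 3/2 ≈ 1.5000
G(u) = 2 (G(u) = (⅓)*6 = 2)
p(z, o) = (2 + z)²
h = ½ (h = 2/4 = 2*(¼) = ½ ≈ 0.50000)
X(U) = 4 + U (X(U) = (2 + 0)² + U = 2² + U = 4 + U)
X(h)² = (4 + ½)² = (9/2)² = 81/4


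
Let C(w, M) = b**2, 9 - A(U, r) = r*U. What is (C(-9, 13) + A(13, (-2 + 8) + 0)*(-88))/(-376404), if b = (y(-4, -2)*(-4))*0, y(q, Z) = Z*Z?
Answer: -506/31367 ≈ -0.016132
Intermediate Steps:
y(q, Z) = Z**2
b = 0 (b = ((-2)**2*(-4))*0 = (4*(-4))*0 = -16*0 = 0)
A(U, r) = 9 - U*r (A(U, r) = 9 - r*U = 9 - U*r)
C(w, M) = 0 (C(w, M) = 0**2 = 0)
(C(-9, 13) + A(13, (-2 + 8) + 0)*(-88))/(-376404) = (0 + (9 - 1*13*((-2 + 8) + 0))*(-88))/(-376404) = (0 + (9 - 1*13*(6 + 0))*(-88))*(-1/376404) = (0 + (9 - 1*13*6)*(-88))*(-1/376404) = (0 + (9 - 78)*(-88))*(-1/376404) = (0 - 69*(-88))*(-1/376404) = (0 + 6072)*(-1/376404) = 6072*(-1/376404) = -506/31367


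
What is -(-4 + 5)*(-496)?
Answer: 496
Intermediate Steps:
-(-4 + 5)*(-496) = -1*1*(-496) = -1*(-496) = 496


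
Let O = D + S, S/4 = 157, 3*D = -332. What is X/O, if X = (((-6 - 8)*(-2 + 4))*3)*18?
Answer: -567/194 ≈ -2.9227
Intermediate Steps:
D = -332/3 (D = (⅓)*(-332) = -332/3 ≈ -110.67)
S = 628 (S = 4*157 = 628)
O = 1552/3 (O = -332/3 + 628 = 1552/3 ≈ 517.33)
X = -1512 (X = (-14*2*3)*18 = -28*3*18 = -84*18 = -1512)
X/O = -1512/1552/3 = -1512*3/1552 = -567/194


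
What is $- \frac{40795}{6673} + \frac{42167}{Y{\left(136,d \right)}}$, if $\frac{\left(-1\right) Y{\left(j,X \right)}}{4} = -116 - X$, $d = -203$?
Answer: $- \frac{295577051}{2322204} \approx -127.28$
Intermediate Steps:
$Y{\left(j,X \right)} = 464 + 4 X$ ($Y{\left(j,X \right)} = - 4 \left(-116 - X\right) = 464 + 4 X$)
$- \frac{40795}{6673} + \frac{42167}{Y{\left(136,d \right)}} = - \frac{40795}{6673} + \frac{42167}{464 + 4 \left(-203\right)} = \left(-40795\right) \frac{1}{6673} + \frac{42167}{464 - 812} = - \frac{40795}{6673} + \frac{42167}{-348} = - \frac{40795}{6673} + 42167 \left(- \frac{1}{348}\right) = - \frac{40795}{6673} - \frac{42167}{348} = - \frac{295577051}{2322204}$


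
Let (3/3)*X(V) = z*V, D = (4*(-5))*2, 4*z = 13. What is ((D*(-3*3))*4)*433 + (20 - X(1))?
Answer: 2494147/4 ≈ 6.2354e+5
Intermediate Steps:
z = 13/4 (z = (¼)*13 = 13/4 ≈ 3.2500)
D = -40 (D = -20*2 = -40)
X(V) = 13*V/4
((D*(-3*3))*4)*433 + (20 - X(1)) = (-(-120)*3*4)*433 + (20 - 13/4) = (-40*(-9)*4)*433 + (20 - 1*13/4) = (360*4)*433 + (20 - 13/4) = 1440*433 + 67/4 = 623520 + 67/4 = 2494147/4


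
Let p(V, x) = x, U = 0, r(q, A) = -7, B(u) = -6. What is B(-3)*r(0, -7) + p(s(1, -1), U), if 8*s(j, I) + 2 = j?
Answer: 42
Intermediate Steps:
s(j, I) = -¼ + j/8
B(-3)*r(0, -7) + p(s(1, -1), U) = -6*(-7) + 0 = 42 + 0 = 42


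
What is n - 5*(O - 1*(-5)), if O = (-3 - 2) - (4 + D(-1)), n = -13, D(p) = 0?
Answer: 7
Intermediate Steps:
O = -9 (O = (-3 - 2) - (4 + 0) = -5 - 1*4 = -5 - 4 = -9)
n - 5*(O - 1*(-5)) = -13 - 5*(-9 - 1*(-5)) = -13 - 5*(-9 + 5) = -13 - 5*(-4) = -13 + 20 = 7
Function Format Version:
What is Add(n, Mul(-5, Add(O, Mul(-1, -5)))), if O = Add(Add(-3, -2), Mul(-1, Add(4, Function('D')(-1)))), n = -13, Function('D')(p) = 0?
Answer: 7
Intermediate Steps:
O = -9 (O = Add(Add(-3, -2), Mul(-1, Add(4, 0))) = Add(-5, Mul(-1, 4)) = Add(-5, -4) = -9)
Add(n, Mul(-5, Add(O, Mul(-1, -5)))) = Add(-13, Mul(-5, Add(-9, Mul(-1, -5)))) = Add(-13, Mul(-5, Add(-9, 5))) = Add(-13, Mul(-5, -4)) = Add(-13, 20) = 7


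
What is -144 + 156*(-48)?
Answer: -7632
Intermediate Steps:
-144 + 156*(-48) = -144 - 7488 = -7632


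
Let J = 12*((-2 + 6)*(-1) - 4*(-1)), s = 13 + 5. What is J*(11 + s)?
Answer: 0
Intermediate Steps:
s = 18
J = 0 (J = 12*(4*(-1) + 4) = 12*(-4 + 4) = 12*0 = 0)
J*(11 + s) = 0*(11 + 18) = 0*29 = 0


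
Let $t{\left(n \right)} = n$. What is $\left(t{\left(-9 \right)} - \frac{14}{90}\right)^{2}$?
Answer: $\frac{169744}{2025} \approx 83.824$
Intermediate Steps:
$\left(t{\left(-9 \right)} - \frac{14}{90}\right)^{2} = \left(-9 - \frac{14}{90}\right)^{2} = \left(-9 - \frac{7}{45}\right)^{2} = \left(- \frac{412}{45}\right)^{2} = \frac{169744}{2025}$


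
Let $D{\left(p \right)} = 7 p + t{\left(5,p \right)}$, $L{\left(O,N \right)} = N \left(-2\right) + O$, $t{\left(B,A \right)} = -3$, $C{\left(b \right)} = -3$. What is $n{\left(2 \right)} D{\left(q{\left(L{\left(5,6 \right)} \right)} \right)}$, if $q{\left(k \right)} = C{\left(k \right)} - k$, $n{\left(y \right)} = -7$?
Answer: $-175$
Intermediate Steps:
$L{\left(O,N \right)} = O - 2 N$ ($L{\left(O,N \right)} = - 2 N + O = O - 2 N$)
$q{\left(k \right)} = -3 - k$
$D{\left(p \right)} = -3 + 7 p$ ($D{\left(p \right)} = 7 p - 3 = -3 + 7 p$)
$n{\left(2 \right)} D{\left(q{\left(L{\left(5,6 \right)} \right)} \right)} = - 7 \left(-3 + 7 \left(-3 - \left(5 - 12\right)\right)\right) = - 7 \left(-3 + 7 \left(-3 - -7\right)\right) = - 7 \left(-3 + 7 \left(-3 + 7\right)\right) = - 7 \left(-3 + 7 \cdot 4\right) = - 7 \left(-3 + 28\right) = \left(-7\right) 25 = -175$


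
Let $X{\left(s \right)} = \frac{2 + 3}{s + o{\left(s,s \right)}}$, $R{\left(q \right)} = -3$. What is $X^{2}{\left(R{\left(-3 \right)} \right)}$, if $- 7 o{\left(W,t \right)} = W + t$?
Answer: $\frac{49}{9} \approx 5.4444$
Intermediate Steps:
$o{\left(W,t \right)} = - \frac{W}{7} - \frac{t}{7}$ ($o{\left(W,t \right)} = - \frac{W + t}{7} = - \frac{W}{7} - \frac{t}{7}$)
$X{\left(s \right)} = \frac{7}{s}$ ($X{\left(s \right)} = \frac{2 + 3}{s - \frac{2 s}{7}} = \frac{5}{s - \frac{2 s}{7}} = \frac{5}{\frac{5}{7} s} = 5 \frac{7}{5 s} = \frac{7}{s}$)
$X^{2}{\left(R{\left(-3 \right)} \right)} = \left(\frac{7}{-3}\right)^{2} = \left(7 \left(- \frac{1}{3}\right)\right)^{2} = \left(- \frac{7}{3}\right)^{2} = \frac{49}{9}$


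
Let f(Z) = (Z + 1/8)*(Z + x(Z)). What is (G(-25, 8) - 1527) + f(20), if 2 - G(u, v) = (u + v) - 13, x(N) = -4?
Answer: -1173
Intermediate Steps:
G(u, v) = 15 - u - v (G(u, v) = 2 - ((u + v) - 13) = 2 - (-13 + u + v) = 2 + (13 - u - v) = 15 - u - v)
f(Z) = (-4 + Z)*(⅛ + Z) (f(Z) = (Z + 1/8)*(Z - 4) = (Z + ⅛)*(-4 + Z) = (⅛ + Z)*(-4 + Z) = (-4 + Z)*(⅛ + Z))
(G(-25, 8) - 1527) + f(20) = ((15 - 1*(-25) - 1*8) - 1527) + (-½ + 20² - 31/8*20) = ((15 + 25 - 8) - 1527) + (-½ + 400 - 155/2) = (32 - 1527) + 322 = -1495 + 322 = -1173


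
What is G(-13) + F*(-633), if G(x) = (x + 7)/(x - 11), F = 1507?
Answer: -3815723/4 ≈ -9.5393e+5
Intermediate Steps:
G(x) = (7 + x)/(-11 + x)
G(-13) + F*(-633) = (7 - 13)/(-11 - 13) + 1507*(-633) = -6/(-24) - 953931 = -1/24*(-6) - 953931 = 1/4 - 953931 = -3815723/4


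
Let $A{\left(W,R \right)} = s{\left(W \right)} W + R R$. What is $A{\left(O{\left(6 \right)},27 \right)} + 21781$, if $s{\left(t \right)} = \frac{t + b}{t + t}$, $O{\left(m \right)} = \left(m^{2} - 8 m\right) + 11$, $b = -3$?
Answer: $22508$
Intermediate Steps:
$O{\left(m \right)} = 11 + m^{2} - 8 m$
$s{\left(t \right)} = \frac{-3 + t}{2 t}$ ($s{\left(t \right)} = \frac{t - 3}{t + t} = \frac{-3 + t}{2 t}$)
$A{\left(W,R \right)} = - \frac{3}{2} + R^{2} + \frac{W}{2}$ ($A{\left(W,R \right)} = \frac{-3 + W}{2 W} W + R R = \left(- \frac{3}{2} + \frac{W}{2}\right) + R^{2} = - \frac{3}{2} + R^{2} + \frac{W}{2}$)
$A{\left(O{\left(6 \right)},27 \right)} + 21781 = \left(- \frac{3}{2} + 27^{2} + \frac{11 + 6^{2} - 48}{2}\right) + 21781 = \left(- \frac{3}{2} + 729 + \frac{11 + 36 - 48}{2}\right) + 21781 = \left(- \frac{3}{2} + 729 + \frac{1}{2} \left(-1\right)\right) + 21781 = \left(- \frac{3}{2} + 729 - \frac{1}{2}\right) + 21781 = 727 + 21781 = 22508$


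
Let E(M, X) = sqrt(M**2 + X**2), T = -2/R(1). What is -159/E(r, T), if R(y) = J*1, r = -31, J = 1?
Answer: -159*sqrt(965)/965 ≈ -5.1184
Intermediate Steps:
R(y) = 1 (R(y) = 1*1 = 1)
T = -2 (T = -2/1 = -2*1 = -2)
-159/E(r, T) = -159/sqrt((-31)**2 + (-2)**2) = -159/sqrt(961 + 4) = -159*sqrt(965)/965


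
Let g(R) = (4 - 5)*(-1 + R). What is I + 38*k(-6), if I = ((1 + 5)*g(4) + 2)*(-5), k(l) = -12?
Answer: -376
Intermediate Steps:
g(R) = 1 - R (g(R) = -(-1 + R) = 1 - R)
I = 80 (I = ((1 + 5)*(1 - 1*4) + 2)*(-5) = (6*(1 - 4) + 2)*(-5) = (6*(-3) + 2)*(-5) = (-18 + 2)*(-5) = -16*(-5) = 80)
I + 38*k(-6) = 80 + 38*(-12) = 80 - 456 = -376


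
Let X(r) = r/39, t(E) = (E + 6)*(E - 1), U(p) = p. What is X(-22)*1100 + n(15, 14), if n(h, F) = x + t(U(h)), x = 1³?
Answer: -12695/39 ≈ -325.51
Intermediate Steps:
x = 1
t(E) = (-1 + E)*(6 + E) (t(E) = (6 + E)*(-1 + E) = (-1 + E)*(6 + E))
X(r) = r/39 (X(r) = r*(1/39) = r/39)
n(h, F) = -5 + h² + 5*h (n(h, F) = 1 + (-6 + h² + 5*h) = -5 + h² + 5*h)
X(-22)*1100 + n(15, 14) = ((1/39)*(-22))*1100 + (-5 + 15² + 5*15) = -22/39*1100 + (-5 + 225 + 75) = -24200/39 + 295 = -12695/39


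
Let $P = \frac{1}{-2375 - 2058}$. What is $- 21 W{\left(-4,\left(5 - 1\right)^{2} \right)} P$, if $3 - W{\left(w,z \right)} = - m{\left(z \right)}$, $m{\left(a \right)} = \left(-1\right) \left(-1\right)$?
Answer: $\frac{84}{4433} \approx 0.018949$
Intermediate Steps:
$m{\left(a \right)} = 1$
$W{\left(w,z \right)} = 4$ ($W{\left(w,z \right)} = 3 - \left(-1\right) 1 = 3 - -1 = 3 + 1 = 4$)
$P = - \frac{1}{4433}$ ($P = \frac{1}{-4433} = - \frac{1}{4433} \approx -0.00022558$)
$- 21 W{\left(-4,\left(5 - 1\right)^{2} \right)} P = \left(-21\right) 4 \left(- \frac{1}{4433}\right) = \left(-84\right) \left(- \frac{1}{4433}\right) = \frac{84}{4433}$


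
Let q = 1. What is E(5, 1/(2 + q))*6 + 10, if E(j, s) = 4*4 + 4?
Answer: 130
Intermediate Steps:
E(j, s) = 20 (E(j, s) = 16 + 4 = 20)
E(5, 1/(2 + q))*6 + 10 = 20*6 + 10 = 120 + 10 = 130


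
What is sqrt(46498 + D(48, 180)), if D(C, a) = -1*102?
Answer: 2*sqrt(11599) ≈ 215.40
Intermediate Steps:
D(C, a) = -102
sqrt(46498 + D(48, 180)) = sqrt(46498 - 102) = sqrt(46396) = 2*sqrt(11599)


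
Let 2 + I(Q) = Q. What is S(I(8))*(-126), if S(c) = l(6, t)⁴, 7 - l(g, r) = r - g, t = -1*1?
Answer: -4840416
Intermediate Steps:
t = -1
I(Q) = -2 + Q
l(g, r) = 7 + g - r (l(g, r) = 7 - (r - g) = 7 + (g - r) = 7 + g - r)
S(c) = 38416 (S(c) = (7 + 6 - 1*(-1))⁴ = (7 + 6 + 1)⁴ = 14⁴ = 38416)
S(I(8))*(-126) = 38416*(-126) = -4840416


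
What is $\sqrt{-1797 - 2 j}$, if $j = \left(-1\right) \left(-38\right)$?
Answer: $i \sqrt{1873} \approx 43.278 i$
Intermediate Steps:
$j = 38$
$\sqrt{-1797 - 2 j} = \sqrt{-1797 - 76} = \sqrt{-1873} = i \sqrt{1873}$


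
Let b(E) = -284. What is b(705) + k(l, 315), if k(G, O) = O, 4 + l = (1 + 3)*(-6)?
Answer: 31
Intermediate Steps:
l = -28 (l = -4 + (1 + 3)*(-6) = -4 + 4*(-6) = -4 - 24 = -28)
b(705) + k(l, 315) = -284 + 315 = 31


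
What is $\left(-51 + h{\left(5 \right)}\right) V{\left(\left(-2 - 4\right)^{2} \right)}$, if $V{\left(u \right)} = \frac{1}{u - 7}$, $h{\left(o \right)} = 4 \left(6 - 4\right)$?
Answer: $- \frac{43}{29} \approx -1.4828$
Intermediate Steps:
$h{\left(o \right)} = 8$ ($h{\left(o \right)} = 4 \cdot 2 = 8$)
$V{\left(u \right)} = \frac{1}{-7 + u}$
$\left(-51 + h{\left(5 \right)}\right) V{\left(\left(-2 - 4\right)^{2} \right)} = \frac{-51 + 8}{-7 + \left(-2 - 4\right)^{2}} = - \frac{43}{-7 + \left(-6\right)^{2}} = - \frac{43}{-7 + 36} = - \frac{43}{29}$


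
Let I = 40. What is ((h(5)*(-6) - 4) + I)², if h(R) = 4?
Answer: 144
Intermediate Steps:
((h(5)*(-6) - 4) + I)² = ((4*(-6) - 4) + 40)² = ((-24 - 4) + 40)² = (-28 + 40)² = 12² = 144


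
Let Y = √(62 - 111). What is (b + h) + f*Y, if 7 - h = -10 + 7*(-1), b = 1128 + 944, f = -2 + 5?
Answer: 2096 + 21*I ≈ 2096.0 + 21.0*I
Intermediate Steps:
f = 3
Y = 7*I (Y = √(-49) = 7*I ≈ 7.0*I)
b = 2072
h = 24 (h = 7 - (-10 + 7*(-1)) = 7 - (-10 - 7) = 7 - 1*(-17) = 7 + 17 = 24)
(b + h) + f*Y = (2072 + 24) + 3*(7*I) = 2096 + 21*I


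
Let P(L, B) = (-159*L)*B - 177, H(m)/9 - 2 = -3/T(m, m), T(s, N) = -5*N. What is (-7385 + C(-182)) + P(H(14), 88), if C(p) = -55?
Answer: -9270447/35 ≈ -2.6487e+5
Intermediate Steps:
H(m) = 18 + 27/(5*m) (H(m) = 18 + 9*(-3*(-1/(5*m))) = 18 + 9*(-(-3)/(5*m)) = 18 + 9*(3/(5*m)) = 18 + 27/(5*m))
P(L, B) = -177 - 159*B*L (P(L, B) = -159*B*L - 177 = -177 - 159*B*L)
(-7385 + C(-182)) + P(H(14), 88) = (-7385 - 55) + (-177 - 159*88*(18 + (27/5)/14)) = -7440 + (-177 - 159*88*(18 + (27/5)*(1/14))) = -7440 + (-177 - 159*88*(18 + 27/70)) = -7440 + (-177 - 159*88*1287/70) = -7440 + (-177 - 9003852/35) = -7440 - 9010047/35 = -9270447/35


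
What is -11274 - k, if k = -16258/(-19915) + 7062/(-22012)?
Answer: -2471194555943/219184490 ≈ -11275.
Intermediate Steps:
k = 108615683/219184490 (k = -16258*(-1/19915) + 7062*(-1/22012) = 16258/19915 - 3531/11006 = 108615683/219184490 ≈ 0.49554)
-11274 - k = -11274 - 1*108615683/219184490 = -11274 - 108615683/219184490 = -2471194555943/219184490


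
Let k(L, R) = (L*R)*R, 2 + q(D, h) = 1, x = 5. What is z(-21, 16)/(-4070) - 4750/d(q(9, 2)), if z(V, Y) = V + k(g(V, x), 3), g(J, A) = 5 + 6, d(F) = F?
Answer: 9666211/2035 ≈ 4750.0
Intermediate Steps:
q(D, h) = -1 (q(D, h) = -2 + 1 = -1)
g(J, A) = 11
k(L, R) = L*R²
z(V, Y) = 99 + V (z(V, Y) = V + 11*3² = V + 11*9 = V + 99 = 99 + V)
z(-21, 16)/(-4070) - 4750/d(q(9, 2)) = (99 - 21)/(-4070) - 4750/(-1) = 78*(-1/4070) - 4750*(-1) = -39/2035 + 4750 = 9666211/2035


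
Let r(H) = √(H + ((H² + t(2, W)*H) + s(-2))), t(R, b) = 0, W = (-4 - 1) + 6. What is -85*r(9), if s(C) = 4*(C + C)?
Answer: -85*√74 ≈ -731.20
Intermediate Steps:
W = 1 (W = -5 + 6 = 1)
s(C) = 8*C (s(C) = 4*(2*C) = 8*C)
r(H) = √(-16 + H + H²) (r(H) = √(H + ((H² + 0*H) + 8*(-2))) = √(H + ((H² + 0) - 16)) = √(H + (H² - 16)) = √(H + (-16 + H²)) = √(-16 + H + H²))
-85*r(9) = -85*√(-16 + 9 + 9²) = -85*√(-16 + 9 + 81) = -85*√74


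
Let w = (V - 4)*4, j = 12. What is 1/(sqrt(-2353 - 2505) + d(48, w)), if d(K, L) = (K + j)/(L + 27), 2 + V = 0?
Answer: 10/2629 - I*sqrt(4858)/5258 ≈ 0.0038037 - 0.013256*I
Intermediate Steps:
V = -2 (V = -2 + 0 = -2)
w = -24 (w = (-2 - 4)*4 = -6*4 = -24)
d(K, L) = (12 + K)/(27 + L) (d(K, L) = (K + 12)/(L + 27) = (12 + K)/(27 + L))
1/(sqrt(-2353 - 2505) + d(48, w)) = 1/(sqrt(-2353 - 2505) + (12 + 48)/(27 - 24)) = 1/(sqrt(-4858) + 60/3) = 1/(I*sqrt(4858) + (1/3)*60) = 1/(I*sqrt(4858) + 20) = 1/(20 + I*sqrt(4858))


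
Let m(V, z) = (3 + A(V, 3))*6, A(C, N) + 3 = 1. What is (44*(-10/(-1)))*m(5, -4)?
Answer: 2640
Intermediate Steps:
A(C, N) = -2 (A(C, N) = -3 + 1 = -2)
m(V, z) = 6 (m(V, z) = (3 - 2)*6 = 1*6 = 6)
(44*(-10/(-1)))*m(5, -4) = (44*(-10/(-1)))*6 = (44*(-10*(-1)))*6 = (44*10)*6 = 440*6 = 2640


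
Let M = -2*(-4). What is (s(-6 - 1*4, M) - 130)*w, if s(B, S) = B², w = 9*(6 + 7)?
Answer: -3510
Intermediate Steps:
w = 117 (w = 9*13 = 117)
M = 8
(s(-6 - 1*4, M) - 130)*w = ((-6 - 1*4)² - 130)*117 = ((-6 - 4)² - 130)*117 = ((-10)² - 130)*117 = (100 - 130)*117 = -30*117 = -3510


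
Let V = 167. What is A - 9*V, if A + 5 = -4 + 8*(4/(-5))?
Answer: -7592/5 ≈ -1518.4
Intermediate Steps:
A = -77/5 (A = -5 + (-4 + 8*(4/(-5))) = -5 + (-4 + 8*(4*(-⅕))) = -5 + (-4 + 8*(-⅘)) = -5 + (-4 - 32/5) = -5 - 52/5 = -77/5 ≈ -15.400)
A - 9*V = -77/5 - 9*167 = -77/5 - 1503 = -7592/5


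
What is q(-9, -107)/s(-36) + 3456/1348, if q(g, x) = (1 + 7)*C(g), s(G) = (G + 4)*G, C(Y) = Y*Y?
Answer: 16857/5392 ≈ 3.1263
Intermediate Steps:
C(Y) = Y²
s(G) = G*(4 + G) (s(G) = (4 + G)*G = G*(4 + G))
q(g, x) = 8*g² (q(g, x) = (1 + 7)*g² = 8*g²)
q(-9, -107)/s(-36) + 3456/1348 = (8*(-9)²)/((-36*(4 - 36))) + 3456/1348 = (8*81)/((-36*(-32))) + 3456*(1/1348) = 648/1152 + 864/337 = 648*(1/1152) + 864/337 = 9/16 + 864/337 = 16857/5392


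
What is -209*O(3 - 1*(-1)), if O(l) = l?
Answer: -836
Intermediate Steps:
-209*O(3 - 1*(-1)) = -209*(3 - 1*(-1)) = -209*(3 + 1) = -209*4 = -836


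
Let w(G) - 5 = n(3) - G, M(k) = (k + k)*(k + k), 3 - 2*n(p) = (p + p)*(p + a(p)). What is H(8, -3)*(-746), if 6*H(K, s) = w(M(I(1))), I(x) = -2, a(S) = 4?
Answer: 22753/6 ≈ 3792.2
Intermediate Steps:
n(p) = 3/2 - p*(4 + p) (n(p) = 3/2 - (p + p)*(p + 4)/2 = 3/2 - 2*p*(4 + p)/2 = 3/2 - p*(4 + p))
M(k) = 4*k² (M(k) = (2*k)*(2*k) = 4*k²)
w(G) = -29/2 - G (w(G) = 5 + ((3/2 - 1*3² - 4*3) - G) = 5 + ((3/2 - 1*9 - 12) - G) = 5 + ((3/2 - 9 - 12) - G) = 5 + (-39/2 - G) = -29/2 - G)
H(K, s) = -61/12 (H(K, s) = (-29/2 - 4*(-2)²)/6 = (-29/2 - 4*4)/6 = (-29/2 - 1*16)/6 = (-29/2 - 16)/6 = (⅙)*(-61/2) = -61/12)
H(8, -3)*(-746) = -61/12*(-746) = 22753/6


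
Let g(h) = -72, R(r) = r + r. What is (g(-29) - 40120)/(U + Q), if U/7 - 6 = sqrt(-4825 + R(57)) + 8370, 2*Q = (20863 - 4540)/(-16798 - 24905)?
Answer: -1821482297444511232/2657343872892685085 + 217465183538176*I*sqrt(4711)/2657343872892685085 ≈ -0.68545 + 0.0056169*I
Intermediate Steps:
R(r) = 2*r
Q = -5441/27802 (Q = ((20863 - 4540)/(-16798 - 24905))/2 = (16323/(-41703))/2 = (16323*(-1/41703))/2 = (1/2)*(-5441/13901) = -5441/27802 ≈ -0.19571)
U = 58632 + 7*I*sqrt(4711) (U = 42 + 7*(sqrt(-4825 + 2*57) + 8370) = 42 + 7*(sqrt(-4825 + 114) + 8370) = 42 + 7*(sqrt(-4711) + 8370) = 42 + 7*(I*sqrt(4711) + 8370) = 42 + 7*(8370 + I*sqrt(4711)) = 42 + (58590 + 7*I*sqrt(4711)) = 58632 + 7*I*sqrt(4711) ≈ 58632.0 + 480.46*I)
(g(-29) - 40120)/(U + Q) = (-72 - 40120)/((58632 + 7*I*sqrt(4711)) - 5441/27802) = -40192/(1630081423/27802 + 7*I*sqrt(4711))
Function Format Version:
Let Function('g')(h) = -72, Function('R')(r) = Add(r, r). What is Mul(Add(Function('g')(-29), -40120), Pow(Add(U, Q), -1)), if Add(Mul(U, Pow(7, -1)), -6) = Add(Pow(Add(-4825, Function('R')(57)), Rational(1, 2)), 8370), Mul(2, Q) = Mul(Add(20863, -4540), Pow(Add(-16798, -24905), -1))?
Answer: Add(Rational(-1821482297444511232, 2657343872892685085), Mul(Rational(217465183538176, 2657343872892685085), I, Pow(4711, Rational(1, 2)))) ≈ Add(-0.68545, Mul(0.0056169, I))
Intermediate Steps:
Function('R')(r) = Mul(2, r)
Q = Rational(-5441, 27802) (Q = Mul(Rational(1, 2), Mul(Add(20863, -4540), Pow(Add(-16798, -24905), -1))) = Mul(Rational(1, 2), Mul(16323, Pow(-41703, -1))) = Mul(Rational(1, 2), Mul(16323, Rational(-1, 41703))) = Mul(Rational(1, 2), Rational(-5441, 13901)) = Rational(-5441, 27802) ≈ -0.19571)
U = Add(58632, Mul(7, I, Pow(4711, Rational(1, 2)))) (U = Add(42, Mul(7, Add(Pow(Add(-4825, Mul(2, 57)), Rational(1, 2)), 8370))) = Add(42, Mul(7, Add(Pow(Add(-4825, 114), Rational(1, 2)), 8370))) = Add(42, Mul(7, Add(Pow(-4711, Rational(1, 2)), 8370))) = Add(42, Mul(7, Add(Mul(I, Pow(4711, Rational(1, 2))), 8370))) = Add(42, Mul(7, Add(8370, Mul(I, Pow(4711, Rational(1, 2)))))) = Add(42, Add(58590, Mul(7, I, Pow(4711, Rational(1, 2))))) = Add(58632, Mul(7, I, Pow(4711, Rational(1, 2)))) ≈ Add(58632., Mul(480.46, I)))
Mul(Add(Function('g')(-29), -40120), Pow(Add(U, Q), -1)) = Mul(Add(-72, -40120), Pow(Add(Add(58632, Mul(7, I, Pow(4711, Rational(1, 2)))), Rational(-5441, 27802)), -1)) = Mul(-40192, Pow(Add(Rational(1630081423, 27802), Mul(7, I, Pow(4711, Rational(1, 2)))), -1))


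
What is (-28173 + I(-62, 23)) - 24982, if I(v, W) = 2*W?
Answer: -53109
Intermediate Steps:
(-28173 + I(-62, 23)) - 24982 = (-28173 + 2*23) - 24982 = (-28173 + 46) - 24982 = -28127 - 24982 = -53109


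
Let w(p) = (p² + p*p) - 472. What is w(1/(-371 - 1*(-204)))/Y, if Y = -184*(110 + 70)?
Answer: 6581803/461841840 ≈ 0.014251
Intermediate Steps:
w(p) = -472 + 2*p² (w(p) = (p² + p²) - 472 = 2*p² - 472 = -472 + 2*p²)
Y = -33120 (Y = -184*180 = -33120)
w(1/(-371 - 1*(-204)))/Y = (-472 + 2*(1/(-371 - 1*(-204)))²)/(-33120) = (-472 + 2*(1/(-371 + 204))²)*(-1/33120) = (-472 + 2*(1/(-167))²)*(-1/33120) = (-472 + 2*(-1/167)²)*(-1/33120) = (-472 + 2*(1/27889))*(-1/33120) = (-472 + 2/27889)*(-1/33120) = -13163606/27889*(-1/33120) = 6581803/461841840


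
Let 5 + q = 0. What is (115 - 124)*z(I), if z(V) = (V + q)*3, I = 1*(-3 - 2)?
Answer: 270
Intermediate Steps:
q = -5 (q = -5 + 0 = -5)
I = -5 (I = 1*(-5) = -5)
z(V) = -15 + 3*V (z(V) = (V - 5)*3 = (-5 + V)*3 = -15 + 3*V)
(115 - 124)*z(I) = (115 - 124)*(-15 + 3*(-5)) = -9*(-15 - 15) = -9*(-30) = 270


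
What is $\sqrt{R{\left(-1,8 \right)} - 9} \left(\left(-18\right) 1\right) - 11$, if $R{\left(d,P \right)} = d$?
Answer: $-11 - 18 i \sqrt{10} \approx -11.0 - 56.921 i$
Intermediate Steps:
$\sqrt{R{\left(-1,8 \right)} - 9} \left(\left(-18\right) 1\right) - 11 = \sqrt{-1 - 9} \left(\left(-18\right) 1\right) - 11 = \sqrt{-10} \left(-18\right) - 11 = i \sqrt{10} \left(-18\right) - 11 = - 18 i \sqrt{10} - 11 = -11 - 18 i \sqrt{10}$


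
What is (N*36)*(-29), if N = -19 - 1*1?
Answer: 20880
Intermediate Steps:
N = -20 (N = -19 - 1 = -20)
(N*36)*(-29) = -20*36*(-29) = -720*(-29) = 20880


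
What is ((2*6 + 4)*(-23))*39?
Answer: -14352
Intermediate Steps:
((2*6 + 4)*(-23))*39 = ((12 + 4)*(-23))*39 = (16*(-23))*39 = -368*39 = -14352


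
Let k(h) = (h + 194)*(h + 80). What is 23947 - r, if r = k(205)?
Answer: -89768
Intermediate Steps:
k(h) = (80 + h)*(194 + h) (k(h) = (194 + h)*(80 + h) = (80 + h)*(194 + h))
r = 113715 (r = 15520 + 205² + 274*205 = 15520 + 42025 + 56170 = 113715)
23947 - r = 23947 - 1*113715 = 23947 - 113715 = -89768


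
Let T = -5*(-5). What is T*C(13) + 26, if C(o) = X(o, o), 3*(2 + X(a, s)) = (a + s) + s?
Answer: 301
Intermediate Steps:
X(a, s) = -2 + a/3 + 2*s/3 (X(a, s) = -2 + ((a + s) + s)/3 = -2 + (a + 2*s)/3 = -2 + (a/3 + 2*s/3) = -2 + a/3 + 2*s/3)
C(o) = -2 + o (C(o) = -2 + o/3 + 2*o/3 = -2 + o)
T = 25
T*C(13) + 26 = 25*(-2 + 13) + 26 = 25*11 + 26 = 275 + 26 = 301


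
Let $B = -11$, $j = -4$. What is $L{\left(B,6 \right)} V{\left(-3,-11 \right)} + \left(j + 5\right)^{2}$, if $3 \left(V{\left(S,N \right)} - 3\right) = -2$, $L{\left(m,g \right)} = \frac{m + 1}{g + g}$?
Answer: $- \frac{17}{18} \approx -0.94444$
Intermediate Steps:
$L{\left(m,g \right)} = \frac{1 + m}{2 g}$
$V{\left(S,N \right)} = \frac{7}{3}$ ($V{\left(S,N \right)} = 3 + \frac{1}{3} \left(-2\right) = 3 - \frac{2}{3} = \frac{7}{3}$)
$L{\left(B,6 \right)} V{\left(-3,-11 \right)} + \left(j + 5\right)^{2} = \frac{1 - 11}{2 \cdot 6} \cdot \frac{7}{3} + \left(-4 + 5\right)^{2} = \frac{1}{2} \cdot \frac{1}{6} \left(-10\right) \frac{7}{3} + 1^{2} = \left(- \frac{5}{6}\right) \frac{7}{3} + 1 = - \frac{35}{18} + 1 = - \frac{17}{18}$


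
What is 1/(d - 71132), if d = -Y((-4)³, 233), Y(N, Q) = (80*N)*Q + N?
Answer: 1/1121892 ≈ 8.9135e-7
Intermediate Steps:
Y(N, Q) = N + 80*N*Q (Y(N, Q) = 80*N*Q + N = N + 80*N*Q)
d = 1193024 (d = -(-4)³*(1 + 80*233) = -(-64)*(1 + 18640) = -(-64)*18641 = -1*(-1193024) = 1193024)
1/(d - 71132) = 1/(1193024 - 71132) = 1/1121892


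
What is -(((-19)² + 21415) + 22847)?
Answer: -44623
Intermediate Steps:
-(((-19)² + 21415) + 22847) = -((361 + 21415) + 22847) = -(21776 + 22847) = -1*44623 = -44623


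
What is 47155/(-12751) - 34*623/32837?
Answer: -259788631/59814941 ≈ -4.3432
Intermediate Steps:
47155/(-12751) - 34*623/32837 = 47155*(-1/12751) - 21182*1/32837 = -47155/12751 - 3026/4691 = -259788631/59814941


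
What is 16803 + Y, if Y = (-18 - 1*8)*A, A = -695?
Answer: 34873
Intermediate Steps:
Y = 18070 (Y = (-18 - 1*8)*(-695) = (-18 - 8)*(-695) = -26*(-695) = 18070)
16803 + Y = 16803 + 18070 = 34873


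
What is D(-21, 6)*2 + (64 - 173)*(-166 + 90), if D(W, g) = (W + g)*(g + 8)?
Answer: 7864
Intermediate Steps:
D(W, g) = (8 + g)*(W + g) (D(W, g) = (W + g)*(8 + g) = (8 + g)*(W + g))
D(-21, 6)*2 + (64 - 173)*(-166 + 90) = (6² + 8*(-21) + 8*6 - 21*6)*2 + (64 - 173)*(-166 + 90) = (36 - 168 + 48 - 126)*2 - 109*(-76) = -210*2 + 8284 = -420 + 8284 = 7864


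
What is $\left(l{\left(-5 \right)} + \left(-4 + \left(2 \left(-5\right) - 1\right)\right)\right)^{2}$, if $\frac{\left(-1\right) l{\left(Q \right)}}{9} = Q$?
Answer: $900$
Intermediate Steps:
$l{\left(Q \right)} = - 9 Q$
$\left(l{\left(-5 \right)} + \left(-4 + \left(2 \left(-5\right) - 1\right)\right)\right)^{2} = \left(\left(-9\right) \left(-5\right) + \left(-4 + \left(2 \left(-5\right) - 1\right)\right)\right)^{2} = \left(45 - 15\right)^{2} = 30^{2} = 900$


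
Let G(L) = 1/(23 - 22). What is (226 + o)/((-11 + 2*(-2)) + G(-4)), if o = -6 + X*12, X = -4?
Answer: -86/7 ≈ -12.286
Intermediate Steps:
G(L) = 1 (G(L) = 1/1 = 1)
o = -54 (o = -6 - 4*12 = -6 - 48 = -54)
(226 + o)/((-11 + 2*(-2)) + G(-4)) = (226 - 54)/((-11 + 2*(-2)) + 1) = 172/((-11 - 4) + 1) = 172/(-15 + 1) = 172/(-14) = 172*(-1/14) = -86/7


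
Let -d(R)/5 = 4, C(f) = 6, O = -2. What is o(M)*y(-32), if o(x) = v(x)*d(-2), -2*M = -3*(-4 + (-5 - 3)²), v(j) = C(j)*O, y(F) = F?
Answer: -7680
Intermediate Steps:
d(R) = -20 (d(R) = -5*4 = -20)
v(j) = -12 (v(j) = 6*(-2) = -12)
M = 90 (M = -(-3)*(-4 + (-5 - 3)²)/2 = -(-3)*(-4 + (-8)²)/2 = -(-3)*(-4 + 64)/2 = -(-3)*60/2 = -½*(-180) = 90)
o(x) = 240 (o(x) = -12*(-20) = 240)
o(M)*y(-32) = 240*(-32) = -7680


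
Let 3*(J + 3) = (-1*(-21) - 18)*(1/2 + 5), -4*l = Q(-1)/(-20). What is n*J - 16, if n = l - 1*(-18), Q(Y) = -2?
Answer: 463/16 ≈ 28.938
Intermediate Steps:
l = -1/40 (l = -(-1)/(2*(-20)) = -(-1)*(-1)/(2*20) = -¼*⅒ = -1/40 ≈ -0.025000)
J = 5/2 (J = -3 + ((-1*(-21) - 18)*(1/2 + 5))/3 = -3 + ((21 - 18)*(½ + 5))/3 = -3 + (3*(11/2))/3 = -3 + (⅓)*(33/2) = -3 + 11/2 = 5/2 ≈ 2.5000)
n = 719/40 (n = -1/40 - 1*(-18) = -1/40 + 18 = 719/40 ≈ 17.975)
n*J - 16 = (719/40)*(5/2) - 16 = 719/16 - 16 = 463/16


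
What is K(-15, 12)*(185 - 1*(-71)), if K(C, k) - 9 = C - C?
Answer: 2304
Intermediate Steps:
K(C, k) = 9 (K(C, k) = 9 + (C - C) = 9 + 0 = 9)
K(-15, 12)*(185 - 1*(-71)) = 9*(185 - 1*(-71)) = 9*(185 + 71) = 9*256 = 2304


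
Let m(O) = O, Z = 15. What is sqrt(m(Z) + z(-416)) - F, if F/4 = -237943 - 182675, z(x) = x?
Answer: 1682472 + I*sqrt(401) ≈ 1.6825e+6 + 20.025*I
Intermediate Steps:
F = -1682472 (F = 4*(-237943 - 182675) = 4*(-420618) = -1682472)
sqrt(m(Z) + z(-416)) - F = sqrt(15 - 416) - 1*(-1682472) = sqrt(-401) + 1682472 = I*sqrt(401) + 1682472 = 1682472 + I*sqrt(401)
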